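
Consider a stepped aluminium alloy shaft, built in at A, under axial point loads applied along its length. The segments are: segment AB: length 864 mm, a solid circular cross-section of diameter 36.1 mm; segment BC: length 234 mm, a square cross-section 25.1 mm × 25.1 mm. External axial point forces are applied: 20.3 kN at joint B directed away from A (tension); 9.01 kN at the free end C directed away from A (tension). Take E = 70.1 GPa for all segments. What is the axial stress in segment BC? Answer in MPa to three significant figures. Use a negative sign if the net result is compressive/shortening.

14.3 MPa

Internal axial forces (sectioning from the free end, tension +): N_BC = 9.01 kN, N_AB = 29.31 kN.
A_BC = 630 mm².
σ_BC = N_BC/A_BC = 9010/630 = 14.3 MPa.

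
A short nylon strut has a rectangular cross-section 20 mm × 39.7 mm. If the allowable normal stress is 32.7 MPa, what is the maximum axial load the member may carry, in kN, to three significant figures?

26.0 kN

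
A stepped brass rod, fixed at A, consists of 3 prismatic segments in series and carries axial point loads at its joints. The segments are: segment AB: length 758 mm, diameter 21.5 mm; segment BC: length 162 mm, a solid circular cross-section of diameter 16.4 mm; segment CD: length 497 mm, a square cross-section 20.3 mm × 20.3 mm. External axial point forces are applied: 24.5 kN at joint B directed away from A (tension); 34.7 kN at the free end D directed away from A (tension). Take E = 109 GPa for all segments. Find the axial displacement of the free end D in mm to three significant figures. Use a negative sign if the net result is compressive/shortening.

Internal axial forces (sectioning from the free end, tension +): N_CD = 34.7 kN, N_BC = 34.7 kN, N_AB = 59.2 kN.
A_AB = 363.1 mm².
A_BC = 211.2 mm².
A_CD = 412.1 mm².
δ_AB = 59200·758/(363.1·109000) = 1.134 mm
δ_BC = 34700·162/(211.2·109000) = 0.2441 mm
δ_CD = 34700·497/(412.1·109000) = 0.3839 mm
δ = Σδ_i = 1.762 mm.

1.76 mm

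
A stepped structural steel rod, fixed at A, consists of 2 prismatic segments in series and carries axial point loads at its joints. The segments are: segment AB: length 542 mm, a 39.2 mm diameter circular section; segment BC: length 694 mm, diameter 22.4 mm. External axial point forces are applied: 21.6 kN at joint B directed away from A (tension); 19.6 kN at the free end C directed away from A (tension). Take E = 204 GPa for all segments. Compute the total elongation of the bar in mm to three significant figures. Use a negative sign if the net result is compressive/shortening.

Internal axial forces (sectioning from the free end, tension +): N_BC = 19.6 kN, N_AB = 41.2 kN.
A_AB = 1207 mm².
A_BC = 394.1 mm².
δ_AB = 41200·542/(1207·204000) = 0.0907 mm
δ_BC = 19600·694/(394.1·204000) = 0.1692 mm
δ = Σδ_i = 0.2599 mm.

0.260 mm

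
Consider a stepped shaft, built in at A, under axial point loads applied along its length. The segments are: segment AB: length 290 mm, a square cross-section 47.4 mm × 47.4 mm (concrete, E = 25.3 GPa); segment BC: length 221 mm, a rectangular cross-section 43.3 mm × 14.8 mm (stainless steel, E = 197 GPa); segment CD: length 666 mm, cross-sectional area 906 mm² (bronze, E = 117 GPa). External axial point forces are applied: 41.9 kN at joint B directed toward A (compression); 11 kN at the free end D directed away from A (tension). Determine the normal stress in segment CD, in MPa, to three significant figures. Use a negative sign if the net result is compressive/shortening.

12.1 MPa

Internal axial forces (sectioning from the free end, tension +): N_CD = 11 kN, N_BC = 11 kN, N_AB = -30.9 kN.
σ_CD = N_CD/A_CD = 11000/906 = 12.14 MPa.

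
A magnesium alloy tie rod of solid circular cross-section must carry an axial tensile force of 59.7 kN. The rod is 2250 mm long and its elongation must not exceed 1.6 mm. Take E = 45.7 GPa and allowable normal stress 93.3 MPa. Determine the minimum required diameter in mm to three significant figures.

48.4 mm

Required area A ≥ P/σ_allow = 59700/93.3 = 639.9 mm².
For a solid circular section, d ≥ √(4A/π) = 28.54 mm.
Elongation limit: A ≥ PL/(Eδ_allow) = 59700·2250/(45700·1.6) = 1837 mm² ⇒ d ≥ 48.36 mm.
The elongation limit governs.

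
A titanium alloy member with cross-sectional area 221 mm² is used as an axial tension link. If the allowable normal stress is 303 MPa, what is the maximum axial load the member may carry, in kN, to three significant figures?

67.0 kN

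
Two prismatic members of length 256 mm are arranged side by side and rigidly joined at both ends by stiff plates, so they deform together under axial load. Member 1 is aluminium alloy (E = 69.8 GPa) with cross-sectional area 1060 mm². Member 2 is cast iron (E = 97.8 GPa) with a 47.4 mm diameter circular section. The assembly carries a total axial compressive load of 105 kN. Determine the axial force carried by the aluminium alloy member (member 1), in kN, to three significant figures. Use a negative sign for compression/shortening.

-31.5 kN

A_2 = 1765 mm².
Equal strain + equilibrium ⇒ each member carries load in proportion to AE: A₁E₁ = 73990000 N, A₂E₂ = 172600000 N, ΣAE = 246600000 N.
F₁ = P·A₁E₁/ΣAE = -105000·73990000/246600000 = -31510 N.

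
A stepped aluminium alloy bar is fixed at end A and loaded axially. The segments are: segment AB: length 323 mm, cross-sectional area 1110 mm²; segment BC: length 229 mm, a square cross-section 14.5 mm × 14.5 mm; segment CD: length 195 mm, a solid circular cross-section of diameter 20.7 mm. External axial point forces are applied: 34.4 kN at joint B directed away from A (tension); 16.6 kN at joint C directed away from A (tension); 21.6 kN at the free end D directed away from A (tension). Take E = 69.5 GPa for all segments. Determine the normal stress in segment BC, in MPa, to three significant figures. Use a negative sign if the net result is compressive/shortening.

182 MPa

Internal axial forces (sectioning from the free end, tension +): N_CD = 21.6 kN, N_BC = 38.2 kN, N_AB = 72.6 kN.
A_BC = 210.2 mm².
σ_BC = N_BC/A_BC = 38200/210.2 = 181.7 MPa.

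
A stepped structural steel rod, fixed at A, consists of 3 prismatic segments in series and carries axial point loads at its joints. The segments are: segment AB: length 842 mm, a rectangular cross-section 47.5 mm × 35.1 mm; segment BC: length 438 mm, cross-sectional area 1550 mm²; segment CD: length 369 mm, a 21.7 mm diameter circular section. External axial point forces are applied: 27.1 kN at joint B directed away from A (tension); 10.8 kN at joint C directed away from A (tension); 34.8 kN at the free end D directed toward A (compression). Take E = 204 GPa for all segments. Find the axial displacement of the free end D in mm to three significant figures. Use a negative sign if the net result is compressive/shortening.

Internal axial forces (sectioning from the free end, tension +): N_CD = -34.8 kN, N_BC = -24 kN, N_AB = 3.1 kN.
A_AB = 1667 mm².
A_CD = 369.8 mm².
δ_AB = 3100·842/(1667·204000) = 0.007674 mm
δ_BC = -24000·438/(1550·204000) = -0.03324 mm
δ_CD = -34800·369/(369.8·204000) = -0.1702 mm
δ = Σδ_i = -0.1958 mm.

-0.196 mm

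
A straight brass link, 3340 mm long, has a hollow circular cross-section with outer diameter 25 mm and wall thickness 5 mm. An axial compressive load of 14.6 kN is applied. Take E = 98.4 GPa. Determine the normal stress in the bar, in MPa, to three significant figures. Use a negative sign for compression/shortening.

A = 314.2 mm².
σ = N/A = -14600/314.2 = -46.47 MPa.

-46.5 MPa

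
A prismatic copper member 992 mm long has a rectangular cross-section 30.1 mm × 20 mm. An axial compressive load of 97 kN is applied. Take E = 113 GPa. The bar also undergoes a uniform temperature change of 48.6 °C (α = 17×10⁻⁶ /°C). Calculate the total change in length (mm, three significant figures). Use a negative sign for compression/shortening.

A = 602 mm².
δ_mech = NL/(AE) = -97000·992/(602·113000) = -1.415 mm.
δ_thermal = αLΔT = 17e-6·992·48.6 = 0.8196 mm.
δ = δ_mech + δ_thermal = -0.5949 mm.

-0.595 mm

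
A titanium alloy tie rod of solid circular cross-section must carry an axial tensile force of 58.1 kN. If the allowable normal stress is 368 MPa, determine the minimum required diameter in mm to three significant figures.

14.2 mm

Required area A ≥ P/σ_allow = 58100/368 = 157.9 mm².
For a solid circular section, d ≥ √(4A/π) = 14.18 mm.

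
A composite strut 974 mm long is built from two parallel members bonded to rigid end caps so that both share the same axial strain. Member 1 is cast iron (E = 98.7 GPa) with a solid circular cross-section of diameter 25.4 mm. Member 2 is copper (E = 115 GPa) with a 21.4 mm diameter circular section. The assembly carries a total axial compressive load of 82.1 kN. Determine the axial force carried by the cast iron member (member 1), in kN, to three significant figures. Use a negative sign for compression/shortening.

A_1 = 506.7 mm².
A_2 = 359.7 mm².
Equal strain + equilibrium ⇒ each member carries load in proportion to AE: A₁E₁ = 50010000 N, A₂E₂ = 41360000 N, ΣAE = 91380000 N.
F₁ = P·A₁E₁/ΣAE = -82100·50010000/91380000 = -44940 N.

-44.9 kN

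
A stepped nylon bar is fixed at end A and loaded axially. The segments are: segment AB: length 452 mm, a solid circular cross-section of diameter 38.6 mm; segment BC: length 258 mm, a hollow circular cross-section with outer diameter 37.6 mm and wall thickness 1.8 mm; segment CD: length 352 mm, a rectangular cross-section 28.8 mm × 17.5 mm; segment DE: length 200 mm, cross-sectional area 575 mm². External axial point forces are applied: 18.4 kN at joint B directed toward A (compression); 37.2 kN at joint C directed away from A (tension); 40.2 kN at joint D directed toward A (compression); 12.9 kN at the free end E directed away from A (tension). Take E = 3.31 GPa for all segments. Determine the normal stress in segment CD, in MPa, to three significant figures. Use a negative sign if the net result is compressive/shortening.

Internal axial forces (sectioning from the free end, tension +): N_DE = 12.9 kN, N_CD = -27.3 kN, N_BC = 9.9 kN, N_AB = -8.5 kN.
A_CD = 504 mm².
σ_CD = N_CD/A_CD = -27300/504 = -54.17 MPa.

-54.2 MPa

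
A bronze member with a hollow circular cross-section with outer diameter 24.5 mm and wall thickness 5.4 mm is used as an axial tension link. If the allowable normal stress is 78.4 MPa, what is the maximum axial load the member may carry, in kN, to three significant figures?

A = 324 mm².
P_max = σ_allow · A = 78.4 · 324 = 25400 N = 25.4 kN.

25.4 kN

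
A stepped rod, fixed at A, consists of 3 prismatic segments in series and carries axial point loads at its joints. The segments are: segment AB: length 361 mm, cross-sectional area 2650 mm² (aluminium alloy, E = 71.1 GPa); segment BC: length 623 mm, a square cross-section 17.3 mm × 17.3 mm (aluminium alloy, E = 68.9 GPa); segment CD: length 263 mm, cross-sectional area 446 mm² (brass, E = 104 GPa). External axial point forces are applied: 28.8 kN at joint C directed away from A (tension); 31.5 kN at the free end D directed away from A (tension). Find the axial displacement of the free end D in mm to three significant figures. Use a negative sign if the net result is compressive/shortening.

2.12 mm

Internal axial forces (sectioning from the free end, tension +): N_CD = 31.5 kN, N_BC = 60.3 kN, N_AB = 60.3 kN.
A_BC = 299.3 mm².
δ_AB = 60300·361/(2650·71100) = 0.1155 mm
δ_BC = 60300·623/(299.3·68900) = 1.822 mm
δ_CD = 31500·263/(446·104000) = 0.1786 mm
δ = Σδ_i = 2.116 mm.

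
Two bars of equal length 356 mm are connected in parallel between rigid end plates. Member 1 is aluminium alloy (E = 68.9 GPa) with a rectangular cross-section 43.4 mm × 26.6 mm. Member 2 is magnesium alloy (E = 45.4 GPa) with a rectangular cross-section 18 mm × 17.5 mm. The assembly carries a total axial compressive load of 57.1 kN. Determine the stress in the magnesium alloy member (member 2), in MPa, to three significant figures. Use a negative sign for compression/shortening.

A_1 = 1154 mm².
A_2 = 315 mm².
Equal strain + equilibrium ⇒ each member carries load in proportion to AE: A₁E₁ = 79540000 N, A₂E₂ = 14300000 N, ΣAE = 93840000 N.
σ₂ = P·E₂/ΣAE = -57100·45400/93840000 = -27.62 MPa.

-27.6 MPa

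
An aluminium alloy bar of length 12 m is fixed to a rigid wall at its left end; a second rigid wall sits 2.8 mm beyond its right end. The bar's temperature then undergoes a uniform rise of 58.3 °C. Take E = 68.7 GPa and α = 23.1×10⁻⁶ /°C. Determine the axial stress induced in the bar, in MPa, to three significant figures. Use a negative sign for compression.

Free thermal expansion αLΔT = 23.1e-6 · 12000 · 58.3 = 16.16 mm.
The walls engage after the gap closes; constrained expansion = 16.16 − 2.8 = 13.36 mm.
The walls impose strain ε = −(13.36)/12000 = -1.1134e-03; σ = Eε = 68700 · -1.1134e-03 = -76.49 MPa.

-76.5 MPa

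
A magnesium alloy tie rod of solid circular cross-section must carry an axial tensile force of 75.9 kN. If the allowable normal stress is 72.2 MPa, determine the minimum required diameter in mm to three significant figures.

36.6 mm

Required area A ≥ P/σ_allow = 75900/72.2 = 1051 mm².
For a solid circular section, d ≥ √(4A/π) = 36.59 mm.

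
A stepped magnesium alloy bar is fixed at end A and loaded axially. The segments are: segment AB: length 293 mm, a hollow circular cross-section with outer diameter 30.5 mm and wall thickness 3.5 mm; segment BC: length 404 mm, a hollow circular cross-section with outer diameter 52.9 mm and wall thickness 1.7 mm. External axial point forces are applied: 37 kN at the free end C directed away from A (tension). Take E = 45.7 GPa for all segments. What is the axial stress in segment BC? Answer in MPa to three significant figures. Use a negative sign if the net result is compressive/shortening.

135 MPa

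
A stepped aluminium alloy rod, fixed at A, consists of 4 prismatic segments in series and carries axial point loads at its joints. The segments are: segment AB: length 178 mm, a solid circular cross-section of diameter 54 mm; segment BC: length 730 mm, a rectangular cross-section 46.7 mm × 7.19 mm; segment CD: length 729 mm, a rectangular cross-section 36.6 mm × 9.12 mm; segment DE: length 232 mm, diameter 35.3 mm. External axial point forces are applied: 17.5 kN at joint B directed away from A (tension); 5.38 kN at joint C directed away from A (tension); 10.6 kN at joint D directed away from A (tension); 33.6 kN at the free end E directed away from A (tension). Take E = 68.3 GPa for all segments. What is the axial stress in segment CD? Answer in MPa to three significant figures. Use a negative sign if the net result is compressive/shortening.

Internal axial forces (sectioning from the free end, tension +): N_DE = 33.6 kN, N_CD = 44.2 kN, N_BC = 49.58 kN, N_AB = 67.08 kN.
A_CD = 333.8 mm².
σ_CD = N_CD/A_CD = 44200/333.8 = 132.4 MPa.

132 MPa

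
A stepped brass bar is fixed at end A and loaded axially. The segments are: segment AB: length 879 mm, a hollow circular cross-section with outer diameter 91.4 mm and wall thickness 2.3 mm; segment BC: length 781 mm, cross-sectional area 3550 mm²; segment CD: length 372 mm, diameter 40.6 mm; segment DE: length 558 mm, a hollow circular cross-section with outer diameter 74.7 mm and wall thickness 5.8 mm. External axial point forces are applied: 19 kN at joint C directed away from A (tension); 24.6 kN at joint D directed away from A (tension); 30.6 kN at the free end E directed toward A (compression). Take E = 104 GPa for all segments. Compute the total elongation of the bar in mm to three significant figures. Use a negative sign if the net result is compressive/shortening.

Internal axial forces (sectioning from the free end, tension +): N_DE = -30.6 kN, N_CD = -6 kN, N_BC = 13 kN, N_AB = 13 kN.
A_AB = 643.8 mm².
A_CD = 1295 mm².
A_DE = 1255 mm².
δ_AB = 13000·879/(643.8·104000) = 0.1707 mm
δ_BC = 13000·781/(3550·104000) = 0.0275 mm
δ_CD = -6000·372/(1295·104000) = -0.01658 mm
δ_DE = -30600·558/(1255·104000) = -0.1308 mm
δ = Σδ_i = 0.05081 mm.

0.0508 mm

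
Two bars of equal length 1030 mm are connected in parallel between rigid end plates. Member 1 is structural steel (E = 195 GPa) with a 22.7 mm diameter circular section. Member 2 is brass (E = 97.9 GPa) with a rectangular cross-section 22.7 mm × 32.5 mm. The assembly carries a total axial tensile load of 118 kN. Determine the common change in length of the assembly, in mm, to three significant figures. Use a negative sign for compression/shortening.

0.804 mm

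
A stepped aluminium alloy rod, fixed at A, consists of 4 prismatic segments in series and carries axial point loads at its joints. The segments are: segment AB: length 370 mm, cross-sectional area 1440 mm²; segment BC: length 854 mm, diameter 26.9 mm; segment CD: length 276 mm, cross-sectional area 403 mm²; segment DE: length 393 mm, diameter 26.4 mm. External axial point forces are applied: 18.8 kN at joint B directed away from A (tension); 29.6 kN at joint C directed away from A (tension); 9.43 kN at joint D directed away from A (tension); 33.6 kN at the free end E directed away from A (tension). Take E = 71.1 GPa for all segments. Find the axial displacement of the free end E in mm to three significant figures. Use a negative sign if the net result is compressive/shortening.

Internal axial forces (sectioning from the free end, tension +): N_DE = 33.6 kN, N_CD = 43.03 kN, N_BC = 72.63 kN, N_AB = 91.43 kN.
A_BC = 568.3 mm².
A_DE = 547.4 mm².
δ_AB = 91430·370/(1440·71100) = 0.3304 mm
δ_BC = 72630·854/(568.3·71100) = 1.535 mm
δ_CD = 43030·276/(403·71100) = 0.4145 mm
δ_DE = 33600·393/(547.4·71100) = 0.3393 mm
δ = Σδ_i = 2.619 mm.

2.62 mm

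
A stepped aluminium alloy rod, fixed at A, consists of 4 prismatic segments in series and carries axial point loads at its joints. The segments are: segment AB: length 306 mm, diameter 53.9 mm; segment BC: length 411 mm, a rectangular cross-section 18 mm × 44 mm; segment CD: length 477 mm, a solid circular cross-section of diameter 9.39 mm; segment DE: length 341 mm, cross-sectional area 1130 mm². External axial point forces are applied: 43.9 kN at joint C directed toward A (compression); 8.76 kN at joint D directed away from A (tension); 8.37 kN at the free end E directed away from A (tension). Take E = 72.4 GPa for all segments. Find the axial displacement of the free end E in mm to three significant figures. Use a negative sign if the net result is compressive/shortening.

1.42 mm

Internal axial forces (sectioning from the free end, tension +): N_DE = 8.37 kN, N_CD = 17.13 kN, N_BC = -26.77 kN, N_AB = -26.77 kN.
A_AB = 2282 mm².
A_BC = 792 mm².
A_CD = 69.25 mm².
δ_AB = -26770·306/(2282·72400) = -0.04959 mm
δ_BC = -26770·411/(792·72400) = -0.1919 mm
δ_CD = 17130·477/(69.25·72400) = 1.63 mm
δ_DE = 8370·341/(1130·72400) = 0.03489 mm
δ = Σδ_i = 1.423 mm.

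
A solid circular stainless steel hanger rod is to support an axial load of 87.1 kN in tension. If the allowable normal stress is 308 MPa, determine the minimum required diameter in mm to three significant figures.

19.0 mm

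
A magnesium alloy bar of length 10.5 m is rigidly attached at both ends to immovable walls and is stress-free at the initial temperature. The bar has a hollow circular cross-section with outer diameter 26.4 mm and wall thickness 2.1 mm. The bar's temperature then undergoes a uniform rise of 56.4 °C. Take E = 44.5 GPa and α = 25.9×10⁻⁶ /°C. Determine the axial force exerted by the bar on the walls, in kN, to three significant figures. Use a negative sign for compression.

Free thermal expansion αLΔT = 25.9e-6 · 10500 · 56.4 = 15.34 mm.
The walls impose strain ε = −(15.34)/10500 = -1.4608e-03; σ = Eε = 44500 · -1.4608e-03 = -65 MPa.
Wall reaction R = σ·A = -65·160.3 = -10420 N = -10.42 kN.

-10.4 kN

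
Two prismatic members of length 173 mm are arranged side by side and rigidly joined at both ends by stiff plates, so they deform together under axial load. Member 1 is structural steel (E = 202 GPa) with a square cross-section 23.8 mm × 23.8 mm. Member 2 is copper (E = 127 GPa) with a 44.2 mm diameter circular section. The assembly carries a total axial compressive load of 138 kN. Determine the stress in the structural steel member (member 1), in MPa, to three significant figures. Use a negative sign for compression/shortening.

A_1 = 566.4 mm².
A_2 = 1534 mm².
Equal strain + equilibrium ⇒ each member carries load in proportion to AE: A₁E₁ = 114400000 N, A₂E₂ = 194900000 N, ΣAE = 309300000 N.
σ₁ = P·E₁/ΣAE = -138000·202000/309300000 = -90.13 MPa.

-90.1 MPa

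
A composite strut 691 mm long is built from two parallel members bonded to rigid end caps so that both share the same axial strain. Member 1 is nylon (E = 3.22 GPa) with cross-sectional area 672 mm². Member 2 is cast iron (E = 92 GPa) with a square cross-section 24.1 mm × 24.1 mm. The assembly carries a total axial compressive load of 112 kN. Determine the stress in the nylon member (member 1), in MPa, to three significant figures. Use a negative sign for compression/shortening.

-6.49 MPa

A_2 = 580.8 mm².
Equal strain + equilibrium ⇒ each member carries load in proportion to AE: A₁E₁ = 2164000 N, A₂E₂ = 53430000 N, ΣAE = 55600000 N.
σ₁ = P·E₁/ΣAE = -112000·3220/55600000 = -6.487 MPa.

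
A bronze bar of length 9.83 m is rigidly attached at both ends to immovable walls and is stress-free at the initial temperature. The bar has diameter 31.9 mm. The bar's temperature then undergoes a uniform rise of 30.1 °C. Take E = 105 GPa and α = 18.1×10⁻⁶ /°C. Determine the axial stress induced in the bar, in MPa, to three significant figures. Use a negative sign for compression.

-57.2 MPa

Free thermal expansion αLΔT = 18.1e-6 · 9830 · 30.1 = 5.355 mm.
The walls impose strain ε = −(5.355)/9830 = -5.4481e-04; σ = Eε = 105000 · -5.4481e-04 = -57.21 MPa.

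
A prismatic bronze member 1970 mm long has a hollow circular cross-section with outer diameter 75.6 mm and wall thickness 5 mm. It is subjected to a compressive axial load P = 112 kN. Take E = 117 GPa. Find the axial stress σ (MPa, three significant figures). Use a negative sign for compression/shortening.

A = 1109 mm².
σ = N/A = -112000/1109 = -101 MPa.

-101 MPa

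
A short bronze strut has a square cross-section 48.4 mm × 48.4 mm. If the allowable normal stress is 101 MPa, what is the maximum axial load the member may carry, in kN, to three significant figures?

237 kN

A = 2343 mm².
P_max = σ_allow · A = 101 · 2343 = 236600 N = 236.6 kN.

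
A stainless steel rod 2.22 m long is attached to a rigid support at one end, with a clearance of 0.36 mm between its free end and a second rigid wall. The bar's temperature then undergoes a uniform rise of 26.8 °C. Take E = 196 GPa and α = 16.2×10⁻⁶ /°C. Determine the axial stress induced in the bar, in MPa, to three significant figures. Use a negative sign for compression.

-53.3 MPa

Free thermal expansion αLΔT = 16.2e-6 · 2220 · 26.8 = 0.9638 mm.
The walls engage after the gap closes; constrained expansion = 0.9638 − 0.36 = 0.6038 mm.
The walls impose strain ε = −(0.6038)/2220 = -2.7200e-04; σ = Eε = 196000 · -2.7200e-04 = -53.31 MPa.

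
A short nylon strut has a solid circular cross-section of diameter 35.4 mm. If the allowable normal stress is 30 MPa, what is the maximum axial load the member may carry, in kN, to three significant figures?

A = 984.2 mm².
P_max = σ_allow · A = 30 · 984.2 = 29530 N = 29.53 kN.

29.5 kN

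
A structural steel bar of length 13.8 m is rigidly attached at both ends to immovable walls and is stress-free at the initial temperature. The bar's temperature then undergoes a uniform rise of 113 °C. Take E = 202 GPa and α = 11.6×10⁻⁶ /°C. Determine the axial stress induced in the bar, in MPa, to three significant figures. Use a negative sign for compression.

Free thermal expansion αLΔT = 11.6e-6 · 13800 · 113 = 18.09 mm.
The walls impose strain ε = −(18.09)/13800 = -1.3108e-03; σ = Eε = 202000 · -1.3108e-03 = -264.8 MPa.

-265 MPa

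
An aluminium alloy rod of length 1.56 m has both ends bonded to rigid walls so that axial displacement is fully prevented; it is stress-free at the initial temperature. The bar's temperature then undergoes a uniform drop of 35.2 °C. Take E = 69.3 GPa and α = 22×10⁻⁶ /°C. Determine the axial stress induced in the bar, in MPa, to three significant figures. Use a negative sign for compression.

Free thermal expansion αLΔT = 22e-6 · 1560 · -35.2 = -1.208 mm.
The walls impose strain ε = −(-1.208)/1560 = 7.7440e-04; σ = Eε = 69300 · 7.7440e-04 = 53.67 MPa.

53.7 MPa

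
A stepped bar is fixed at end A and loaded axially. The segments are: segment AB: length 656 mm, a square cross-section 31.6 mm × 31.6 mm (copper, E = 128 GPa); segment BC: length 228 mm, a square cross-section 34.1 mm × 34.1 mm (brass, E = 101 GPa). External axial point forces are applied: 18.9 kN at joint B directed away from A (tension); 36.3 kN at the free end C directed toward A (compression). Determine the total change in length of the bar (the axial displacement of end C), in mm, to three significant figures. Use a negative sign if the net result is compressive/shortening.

Internal axial forces (sectioning from the free end, tension +): N_BC = -36.3 kN, N_AB = -17.4 kN.
A_AB = 998.6 mm².
A_BC = 1163 mm².
δ_AB = -17400·656/(998.6·128000) = -0.0893 mm
δ_BC = -36300·228/(1163·101000) = -0.07047 mm
δ = Σδ_i = -0.1598 mm.

-0.160 mm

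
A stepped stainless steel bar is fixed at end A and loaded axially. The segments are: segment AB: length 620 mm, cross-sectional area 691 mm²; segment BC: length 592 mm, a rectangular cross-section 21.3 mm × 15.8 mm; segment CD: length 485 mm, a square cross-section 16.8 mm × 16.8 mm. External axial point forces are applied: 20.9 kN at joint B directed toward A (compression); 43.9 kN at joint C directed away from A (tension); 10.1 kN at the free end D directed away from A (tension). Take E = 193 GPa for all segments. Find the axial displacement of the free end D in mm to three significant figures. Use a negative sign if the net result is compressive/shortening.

Internal axial forces (sectioning from the free end, tension +): N_CD = 10.1 kN, N_BC = 54 kN, N_AB = 33.1 kN.
A_BC = 336.5 mm².
A_CD = 282.2 mm².
δ_AB = 33100·620/(691·193000) = 0.1539 mm
δ_BC = 54000·592/(336.5·193000) = 0.4922 mm
δ_CD = 10100·485/(282.2·193000) = 0.08993 mm
δ = Σδ_i = 0.736 mm.

0.736 mm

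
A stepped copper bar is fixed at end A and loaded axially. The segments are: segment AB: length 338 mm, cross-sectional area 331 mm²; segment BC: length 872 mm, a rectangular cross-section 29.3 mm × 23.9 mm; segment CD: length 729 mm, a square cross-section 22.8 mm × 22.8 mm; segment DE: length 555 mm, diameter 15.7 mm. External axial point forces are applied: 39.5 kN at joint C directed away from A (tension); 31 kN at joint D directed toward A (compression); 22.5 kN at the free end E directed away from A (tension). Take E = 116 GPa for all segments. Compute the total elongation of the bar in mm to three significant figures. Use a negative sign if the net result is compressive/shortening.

1.06 mm

Internal axial forces (sectioning from the free end, tension +): N_DE = 22.5 kN, N_CD = -8.5 kN, N_BC = 31 kN, N_AB = 31 kN.
A_BC = 700.3 mm².
A_CD = 519.8 mm².
A_DE = 193.6 mm².
δ_AB = 31000·338/(331·116000) = 0.2729 mm
δ_BC = 31000·872/(700.3·116000) = 0.3328 mm
δ_CD = -8500·729/(519.8·116000) = -0.1028 mm
δ_DE = 22500·555/(193.6·116000) = 0.5561 mm
δ = Σδ_i = 1.059 mm.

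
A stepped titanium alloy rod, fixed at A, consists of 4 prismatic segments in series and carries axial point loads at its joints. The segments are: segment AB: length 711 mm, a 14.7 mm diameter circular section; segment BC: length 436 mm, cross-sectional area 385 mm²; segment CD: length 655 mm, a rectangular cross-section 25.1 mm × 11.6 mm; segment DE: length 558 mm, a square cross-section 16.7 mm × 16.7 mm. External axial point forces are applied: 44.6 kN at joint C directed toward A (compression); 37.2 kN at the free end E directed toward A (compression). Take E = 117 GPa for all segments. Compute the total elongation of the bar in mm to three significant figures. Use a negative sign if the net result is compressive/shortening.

Internal axial forces (sectioning from the free end, tension +): N_DE = -37.2 kN, N_CD = -37.2 kN, N_BC = -81.8 kN, N_AB = -81.8 kN.
A_AB = 169.7 mm².
A_CD = 291.2 mm².
A_DE = 278.9 mm².
δ_AB = -81800·711/(169.7·117000) = -2.929 mm
δ_BC = -81800·436/(385·117000) = -0.7918 mm
δ_CD = -37200·655/(291.2·117000) = -0.7153 mm
δ_DE = -37200·558/(278.9·117000) = -0.6361 mm
δ = Σδ_i = -5.072 mm.

-5.07 mm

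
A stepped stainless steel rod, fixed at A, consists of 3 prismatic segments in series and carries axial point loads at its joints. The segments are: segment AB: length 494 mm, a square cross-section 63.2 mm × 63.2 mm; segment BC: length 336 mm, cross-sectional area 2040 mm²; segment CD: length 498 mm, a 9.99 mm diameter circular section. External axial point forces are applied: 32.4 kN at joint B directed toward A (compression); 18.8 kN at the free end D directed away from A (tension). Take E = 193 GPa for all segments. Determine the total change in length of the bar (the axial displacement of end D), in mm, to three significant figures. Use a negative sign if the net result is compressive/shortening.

0.626 mm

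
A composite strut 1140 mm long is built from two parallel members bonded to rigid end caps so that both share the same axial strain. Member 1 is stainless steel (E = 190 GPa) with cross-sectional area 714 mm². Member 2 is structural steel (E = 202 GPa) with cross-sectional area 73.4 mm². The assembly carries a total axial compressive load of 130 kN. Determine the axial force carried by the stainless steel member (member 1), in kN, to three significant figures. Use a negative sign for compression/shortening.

Equal strain + equilibrium ⇒ each member carries load in proportion to AE: A₁E₁ = 135700000 N, A₂E₂ = 14830000 N, ΣAE = 150500000 N.
F₁ = P·A₁E₁/ΣAE = -130000·135700000/150500000 = -117200 N.

-117 kN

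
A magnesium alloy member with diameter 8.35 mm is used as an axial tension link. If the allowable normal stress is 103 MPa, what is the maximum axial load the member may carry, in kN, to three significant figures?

A = 54.76 mm².
P_max = σ_allow · A = 103 · 54.76 = 5640 N = 5.64 kN.

5.64 kN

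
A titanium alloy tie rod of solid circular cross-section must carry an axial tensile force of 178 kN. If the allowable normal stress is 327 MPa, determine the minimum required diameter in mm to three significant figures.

26.3 mm

Required area A ≥ P/σ_allow = 178000/327 = 544.3 mm².
For a solid circular section, d ≥ √(4A/π) = 26.33 mm.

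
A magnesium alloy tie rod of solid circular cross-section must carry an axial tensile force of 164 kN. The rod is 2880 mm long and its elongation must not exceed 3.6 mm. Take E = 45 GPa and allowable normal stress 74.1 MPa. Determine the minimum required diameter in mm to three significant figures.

60.9 mm

Required area A ≥ P/σ_allow = 164000/74.1 = 2213 mm².
For a solid circular section, d ≥ √(4A/π) = 53.08 mm.
Elongation limit: A ≥ PL/(Eδ_allow) = 164000·2880/(45000·3.6) = 2916 mm² ⇒ d ≥ 60.93 mm.
The elongation limit governs.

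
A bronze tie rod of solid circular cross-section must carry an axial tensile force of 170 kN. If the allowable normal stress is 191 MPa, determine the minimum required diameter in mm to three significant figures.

33.7 mm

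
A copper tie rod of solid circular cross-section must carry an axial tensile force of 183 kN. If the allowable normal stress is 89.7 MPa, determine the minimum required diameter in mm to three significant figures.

Required area A ≥ P/σ_allow = 183000/89.7 = 2040 mm².
For a solid circular section, d ≥ √(4A/π) = 50.97 mm.

51.0 mm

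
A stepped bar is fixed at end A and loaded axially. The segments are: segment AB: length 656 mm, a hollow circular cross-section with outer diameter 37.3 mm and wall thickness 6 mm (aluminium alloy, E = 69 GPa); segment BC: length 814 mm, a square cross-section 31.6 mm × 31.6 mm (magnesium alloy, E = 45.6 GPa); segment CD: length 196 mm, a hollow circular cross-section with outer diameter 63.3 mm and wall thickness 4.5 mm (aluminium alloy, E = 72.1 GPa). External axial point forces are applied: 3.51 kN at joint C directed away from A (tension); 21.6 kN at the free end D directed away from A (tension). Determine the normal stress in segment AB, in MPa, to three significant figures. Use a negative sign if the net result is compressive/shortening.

Internal axial forces (sectioning from the free end, tension +): N_CD = 21.6 kN, N_BC = 25.11 kN, N_AB = 25.11 kN.
A_AB = 590 mm².
σ_AB = N_AB/A_AB = 25110/590 = 42.56 MPa.

42.6 MPa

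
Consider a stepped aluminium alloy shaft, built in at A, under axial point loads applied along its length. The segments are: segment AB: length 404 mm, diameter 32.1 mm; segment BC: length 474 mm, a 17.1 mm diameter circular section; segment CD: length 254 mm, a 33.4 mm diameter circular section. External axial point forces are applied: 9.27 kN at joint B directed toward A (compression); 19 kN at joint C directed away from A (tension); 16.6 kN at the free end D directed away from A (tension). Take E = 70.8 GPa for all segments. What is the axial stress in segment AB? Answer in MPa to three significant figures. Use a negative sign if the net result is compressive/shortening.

32.5 MPa

Internal axial forces (sectioning from the free end, tension +): N_CD = 16.6 kN, N_BC = 35.6 kN, N_AB = 26.33 kN.
A_AB = 809.3 mm².
σ_AB = N_AB/A_AB = 26330/809.3 = 32.54 MPa.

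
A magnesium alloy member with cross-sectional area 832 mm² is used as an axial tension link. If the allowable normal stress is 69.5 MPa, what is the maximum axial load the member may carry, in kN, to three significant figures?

57.8 kN

P_max = σ_allow · A = 69.5 · 832 = 57820 N = 57.82 kN.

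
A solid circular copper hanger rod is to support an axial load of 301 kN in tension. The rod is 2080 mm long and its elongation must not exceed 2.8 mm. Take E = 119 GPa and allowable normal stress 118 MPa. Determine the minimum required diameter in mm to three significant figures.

Required area A ≥ P/σ_allow = 301000/118 = 2551 mm².
For a solid circular section, d ≥ √(4A/π) = 56.99 mm.
Elongation limit: A ≥ PL/(Eδ_allow) = 301000·2080/(119000·2.8) = 1879 mm² ⇒ d ≥ 48.91 mm.
The stress limit governs.

57.0 mm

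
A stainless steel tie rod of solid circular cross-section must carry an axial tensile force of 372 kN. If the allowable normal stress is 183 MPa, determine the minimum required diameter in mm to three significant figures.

50.9 mm

Required area A ≥ P/σ_allow = 372000/183 = 2033 mm².
For a solid circular section, d ≥ √(4A/π) = 50.87 mm.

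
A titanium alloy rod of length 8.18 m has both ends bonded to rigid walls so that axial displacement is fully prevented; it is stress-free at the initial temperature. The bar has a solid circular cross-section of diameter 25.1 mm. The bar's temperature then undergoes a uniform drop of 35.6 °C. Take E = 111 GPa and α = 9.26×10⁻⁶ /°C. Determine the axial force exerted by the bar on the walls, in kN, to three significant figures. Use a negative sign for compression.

Free thermal expansion αLΔT = 9.26e-6 · 8180 · -35.6 = -2.697 mm.
The walls impose strain ε = −(-2.697)/8180 = 3.2966e-04; σ = Eε = 111000 · 3.2966e-04 = 36.59 MPa.
Wall reaction R = σ·A = 36.59·494.8 = 18110 N = 18.11 kN.

18.1 kN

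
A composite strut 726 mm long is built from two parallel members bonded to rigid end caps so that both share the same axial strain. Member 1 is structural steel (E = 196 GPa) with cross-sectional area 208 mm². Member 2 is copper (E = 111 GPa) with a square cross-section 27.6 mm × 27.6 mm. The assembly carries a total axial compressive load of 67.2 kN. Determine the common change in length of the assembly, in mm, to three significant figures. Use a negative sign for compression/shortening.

A_2 = 761.8 mm².
Equal strain + equilibrium ⇒ each member carries load in proportion to AE: A₁E₁ = 40770000 N, A₂E₂ = 84560000 N, ΣAE = 125300000 N.
δ = PL/ΣAE = -67200·726/125300000 = -0.3893 mm.

-0.389 mm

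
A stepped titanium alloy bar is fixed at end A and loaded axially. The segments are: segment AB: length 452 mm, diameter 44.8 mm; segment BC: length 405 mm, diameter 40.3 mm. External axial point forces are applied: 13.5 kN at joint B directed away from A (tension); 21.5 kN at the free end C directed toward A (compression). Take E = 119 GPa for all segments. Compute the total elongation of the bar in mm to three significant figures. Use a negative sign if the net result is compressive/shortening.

Internal axial forces (sectioning from the free end, tension +): N_BC = -21.5 kN, N_AB = -8 kN.
A_AB = 1576 mm².
A_BC = 1276 mm².
δ_AB = -8000·452/(1576·119000) = -0.01928 mm
δ_BC = -21500·405/(1276·119000) = -0.05736 mm
δ = Σδ_i = -0.07664 mm.

-0.0766 mm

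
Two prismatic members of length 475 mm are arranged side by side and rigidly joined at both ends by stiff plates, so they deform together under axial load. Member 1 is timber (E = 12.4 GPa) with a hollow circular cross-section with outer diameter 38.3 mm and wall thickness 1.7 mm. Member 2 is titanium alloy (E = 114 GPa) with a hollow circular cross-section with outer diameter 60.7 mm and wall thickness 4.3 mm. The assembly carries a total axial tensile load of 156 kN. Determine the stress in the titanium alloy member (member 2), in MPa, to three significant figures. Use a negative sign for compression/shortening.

A_1 = 195.5 mm².
A_2 = 761.9 mm².
Equal strain + equilibrium ⇒ each member carries load in proportion to AE: A₁E₁ = 2424000 N, A₂E₂ = 86860000 N, ΣAE = 89280000 N.
σ₂ = P·E₂/ΣAE = 156000·114000/89280000 = 199.2 MPa.

199 MPa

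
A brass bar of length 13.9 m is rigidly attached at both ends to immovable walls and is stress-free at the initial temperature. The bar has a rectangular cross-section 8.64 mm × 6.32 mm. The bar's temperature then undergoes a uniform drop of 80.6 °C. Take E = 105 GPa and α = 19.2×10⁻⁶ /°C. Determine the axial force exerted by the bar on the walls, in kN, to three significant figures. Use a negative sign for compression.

Free thermal expansion αLΔT = 19.2e-6 · 13900 · -80.6 = -21.51 mm.
The walls impose strain ε = −(-21.51)/13900 = 1.5475e-03; σ = Eε = 105000 · 1.5475e-03 = 162.5 MPa.
Wall reaction R = σ·A = 162.5·54.6 = 8873 N = 8.873 kN.

8.87 kN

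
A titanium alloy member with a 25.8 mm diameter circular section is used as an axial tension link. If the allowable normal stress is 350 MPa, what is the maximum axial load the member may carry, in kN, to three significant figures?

183 kN

A = 522.8 mm².
P_max = σ_allow · A = 350 · 522.8 = 183000 N = 183 kN.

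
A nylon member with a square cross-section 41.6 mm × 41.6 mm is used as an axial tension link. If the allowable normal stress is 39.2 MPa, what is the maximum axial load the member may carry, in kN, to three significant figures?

67.8 kN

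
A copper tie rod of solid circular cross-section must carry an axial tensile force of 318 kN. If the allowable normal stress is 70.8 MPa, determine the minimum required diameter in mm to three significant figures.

Required area A ≥ P/σ_allow = 318000/70.8 = 4492 mm².
For a solid circular section, d ≥ √(4A/π) = 75.62 mm.

75.6 mm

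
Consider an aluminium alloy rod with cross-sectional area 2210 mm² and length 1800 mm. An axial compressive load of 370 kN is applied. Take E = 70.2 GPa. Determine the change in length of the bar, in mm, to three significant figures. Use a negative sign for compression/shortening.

-4.29 mm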